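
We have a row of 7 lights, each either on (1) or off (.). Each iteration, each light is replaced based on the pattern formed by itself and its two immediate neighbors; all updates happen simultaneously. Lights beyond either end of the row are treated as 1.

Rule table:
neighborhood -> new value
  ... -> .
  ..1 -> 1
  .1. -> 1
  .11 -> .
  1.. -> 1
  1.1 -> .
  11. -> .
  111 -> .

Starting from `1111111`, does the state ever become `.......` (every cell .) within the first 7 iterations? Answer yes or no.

.......
all cells are . at iteration 1

yes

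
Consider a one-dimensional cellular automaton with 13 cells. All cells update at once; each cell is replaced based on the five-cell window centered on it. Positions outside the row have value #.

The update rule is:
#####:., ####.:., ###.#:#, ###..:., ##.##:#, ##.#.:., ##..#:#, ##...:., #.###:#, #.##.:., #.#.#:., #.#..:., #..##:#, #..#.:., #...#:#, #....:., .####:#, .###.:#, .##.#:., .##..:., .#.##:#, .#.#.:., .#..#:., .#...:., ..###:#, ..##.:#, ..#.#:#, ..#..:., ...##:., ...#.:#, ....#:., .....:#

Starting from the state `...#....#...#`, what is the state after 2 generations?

.##....#..#.#
#.....#...###

#.....#...###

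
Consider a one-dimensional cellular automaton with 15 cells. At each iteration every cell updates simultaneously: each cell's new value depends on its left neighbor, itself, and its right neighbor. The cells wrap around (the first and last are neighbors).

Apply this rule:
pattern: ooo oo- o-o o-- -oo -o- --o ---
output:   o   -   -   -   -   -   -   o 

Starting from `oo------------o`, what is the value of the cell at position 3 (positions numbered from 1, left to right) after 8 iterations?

o--oooooooooo--
----oooooooo---
ooo--oooooo--oo
oo----oooo----o
o--oo--oo--oo--
---------------
ooooooooooooooo
ooooooooooooooo
position 3 holds o

o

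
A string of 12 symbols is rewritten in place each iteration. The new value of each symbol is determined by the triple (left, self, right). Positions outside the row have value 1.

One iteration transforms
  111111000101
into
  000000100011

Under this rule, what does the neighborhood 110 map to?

At position 5 the neighborhood is 110; the next row has 0 there.

0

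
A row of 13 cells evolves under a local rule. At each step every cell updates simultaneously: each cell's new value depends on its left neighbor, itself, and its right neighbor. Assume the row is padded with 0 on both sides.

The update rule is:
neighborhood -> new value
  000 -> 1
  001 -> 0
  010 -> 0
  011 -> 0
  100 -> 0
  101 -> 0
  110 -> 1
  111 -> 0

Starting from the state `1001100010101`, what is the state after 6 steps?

1000101110000

0000101000000
1110000011111
0010111000001
1000001011100
0011100000101
1000101110000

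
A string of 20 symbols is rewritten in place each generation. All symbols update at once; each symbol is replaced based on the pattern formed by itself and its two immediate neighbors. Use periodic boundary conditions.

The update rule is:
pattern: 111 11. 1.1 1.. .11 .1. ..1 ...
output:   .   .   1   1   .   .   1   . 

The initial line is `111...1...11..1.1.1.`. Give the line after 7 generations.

...1.1.1.1..11.1.1.1
1.1.1.1.1.11..1.1.1.
.1.1.1.1.1..11.1.1.1
1.1.1.1.1.11..1.1.1.  (repeats generation 2; period 2)
generation 7: .1.1.1.1.1..11.1.1.1

.1.1.1.1.1..11.1.1.1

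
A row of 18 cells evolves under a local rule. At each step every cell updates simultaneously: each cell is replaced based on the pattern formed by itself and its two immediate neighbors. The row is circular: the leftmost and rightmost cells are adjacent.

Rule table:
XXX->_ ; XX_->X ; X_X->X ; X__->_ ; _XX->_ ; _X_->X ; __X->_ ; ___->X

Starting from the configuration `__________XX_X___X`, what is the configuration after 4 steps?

_XXXXXXXX__XXX_X_X
X_______X____XXXXX
X_XXXXX_X_XX______
XX____XXXX_X_XXXX_

XX____XXXX_X_XXXX_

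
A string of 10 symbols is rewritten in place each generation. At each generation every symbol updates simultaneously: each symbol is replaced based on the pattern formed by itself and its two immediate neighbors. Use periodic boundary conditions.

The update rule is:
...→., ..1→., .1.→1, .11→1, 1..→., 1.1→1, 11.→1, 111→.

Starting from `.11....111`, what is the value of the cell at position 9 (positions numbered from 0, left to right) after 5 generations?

1

111....1.1
..1....111
..1....1.1
..1....111  (repeats generation 2; period 2)
generation 5: ..1....1.1
position 9 holds 1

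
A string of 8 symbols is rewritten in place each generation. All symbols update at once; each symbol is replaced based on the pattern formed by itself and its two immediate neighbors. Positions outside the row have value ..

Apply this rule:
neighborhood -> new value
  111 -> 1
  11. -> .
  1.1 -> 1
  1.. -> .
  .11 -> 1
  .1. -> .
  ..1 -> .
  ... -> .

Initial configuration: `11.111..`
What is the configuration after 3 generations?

.11.....

generation 1: 1.111...
generation 2: .111....
generation 3: .11.....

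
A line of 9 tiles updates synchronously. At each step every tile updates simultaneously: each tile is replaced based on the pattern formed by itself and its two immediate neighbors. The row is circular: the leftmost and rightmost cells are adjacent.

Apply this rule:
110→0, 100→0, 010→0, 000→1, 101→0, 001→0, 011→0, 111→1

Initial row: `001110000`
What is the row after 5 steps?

000100000

step 1: 100100111
step 2: 000000011
step 3: 011111000
step 4: 001110011
step 5: 000100000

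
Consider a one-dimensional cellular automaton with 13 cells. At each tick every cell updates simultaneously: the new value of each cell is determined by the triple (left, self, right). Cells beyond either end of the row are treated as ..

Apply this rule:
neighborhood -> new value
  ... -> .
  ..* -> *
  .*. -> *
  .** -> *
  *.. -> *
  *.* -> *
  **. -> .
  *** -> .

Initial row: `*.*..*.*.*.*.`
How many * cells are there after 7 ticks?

*************
*............
**...........
*.*..........
****.........
*...*........
**.***.......
count of *: 5

5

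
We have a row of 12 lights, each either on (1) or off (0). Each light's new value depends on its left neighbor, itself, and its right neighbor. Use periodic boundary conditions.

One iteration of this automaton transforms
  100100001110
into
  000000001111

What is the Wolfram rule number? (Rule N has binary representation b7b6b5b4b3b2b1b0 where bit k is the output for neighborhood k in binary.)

position 9: 111 → 1  (bit 7 = 1)
position 10: 110 → 1  (bit 6 = 1)
position 11: 101 → 1  (bit 5 = 1)
position 1: 100 → 0  (bit 4 = 0)
position 8: 011 → 1  (bit 3 = 1)
position 0: 010 → 0  (bit 2 = 0)
position 2: 001 → 0  (bit 1 = 0)
position 5: 000 → 0  (bit 0 = 0)
bits b7..b0 = 11101000 = 232

232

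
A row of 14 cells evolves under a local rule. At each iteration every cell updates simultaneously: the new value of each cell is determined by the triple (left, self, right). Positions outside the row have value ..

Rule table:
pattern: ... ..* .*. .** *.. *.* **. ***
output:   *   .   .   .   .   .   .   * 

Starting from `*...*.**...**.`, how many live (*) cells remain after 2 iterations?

..*......*....
*...****...***
count of *: 8

8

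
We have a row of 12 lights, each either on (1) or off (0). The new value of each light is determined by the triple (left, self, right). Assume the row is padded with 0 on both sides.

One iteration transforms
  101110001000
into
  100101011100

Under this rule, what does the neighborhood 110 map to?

0

At position 4 the neighborhood is 110; the next row has 0 there.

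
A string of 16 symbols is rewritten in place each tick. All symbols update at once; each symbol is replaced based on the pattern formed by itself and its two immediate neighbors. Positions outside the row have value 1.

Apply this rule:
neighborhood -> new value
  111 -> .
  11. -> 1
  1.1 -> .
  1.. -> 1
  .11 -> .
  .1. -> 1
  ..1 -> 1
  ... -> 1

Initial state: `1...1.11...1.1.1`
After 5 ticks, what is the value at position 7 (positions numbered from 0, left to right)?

tick 1: 11111..11111.1..
tick 2: ....111....1.111
tick 3: 1111..111111....
tick 4: ...111.....11111
tick 5: 111..111111.....
position 7 holds 1

1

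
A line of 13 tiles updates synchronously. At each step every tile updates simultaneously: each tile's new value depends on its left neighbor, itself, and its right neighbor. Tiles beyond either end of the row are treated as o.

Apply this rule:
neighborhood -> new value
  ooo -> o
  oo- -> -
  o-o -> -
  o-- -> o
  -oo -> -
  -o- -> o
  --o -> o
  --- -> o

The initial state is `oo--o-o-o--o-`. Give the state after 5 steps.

ooooooo------

step 1: o-ooo-o-oooo-
step 2: ---o--o--oo--
step 3: ooooooooo--oo
step 4: oooooooo-oo-o
step 5: ooooooo------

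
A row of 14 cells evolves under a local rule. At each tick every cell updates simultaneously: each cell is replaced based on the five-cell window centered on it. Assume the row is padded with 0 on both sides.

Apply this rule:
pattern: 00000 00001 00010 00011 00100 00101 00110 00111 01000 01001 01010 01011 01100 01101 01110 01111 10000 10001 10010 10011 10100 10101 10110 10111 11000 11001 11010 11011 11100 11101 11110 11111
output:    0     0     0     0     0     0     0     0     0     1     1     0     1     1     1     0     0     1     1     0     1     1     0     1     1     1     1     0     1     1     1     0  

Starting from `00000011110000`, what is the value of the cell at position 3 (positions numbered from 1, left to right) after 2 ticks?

0

tick 1: 00000000111000
tick 2: 00000000011100
position 3 holds 0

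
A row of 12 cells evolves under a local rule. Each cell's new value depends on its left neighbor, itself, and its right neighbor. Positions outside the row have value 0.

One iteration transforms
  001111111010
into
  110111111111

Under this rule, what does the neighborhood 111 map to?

1

At position 3 the neighborhood is 111; the next row has 1 there.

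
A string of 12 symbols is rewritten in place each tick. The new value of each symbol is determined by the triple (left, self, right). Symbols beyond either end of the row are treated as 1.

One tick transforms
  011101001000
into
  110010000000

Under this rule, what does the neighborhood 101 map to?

At position 0 the neighborhood is 101; the next row has 1 there.

1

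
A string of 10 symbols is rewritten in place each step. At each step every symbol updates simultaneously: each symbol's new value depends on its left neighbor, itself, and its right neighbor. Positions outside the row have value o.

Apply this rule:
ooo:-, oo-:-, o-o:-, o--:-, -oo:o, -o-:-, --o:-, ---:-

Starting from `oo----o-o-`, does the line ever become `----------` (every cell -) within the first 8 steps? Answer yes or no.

yes

----------
all cells are - at step 1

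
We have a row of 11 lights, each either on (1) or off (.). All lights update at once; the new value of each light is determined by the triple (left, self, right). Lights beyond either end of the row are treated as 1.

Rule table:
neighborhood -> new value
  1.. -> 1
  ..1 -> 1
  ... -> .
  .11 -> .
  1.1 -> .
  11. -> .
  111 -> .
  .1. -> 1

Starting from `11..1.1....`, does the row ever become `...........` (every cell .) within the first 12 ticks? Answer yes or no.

no

..111.11..1
11......11.
..1....1...
1111..111.1
....11.....
1..1..1...1
.1111111.1.
.........1.
1.......11.
.1.....1...
.11...111.1
...1.1.....
tick 12 is ...1.1....., still not uniform .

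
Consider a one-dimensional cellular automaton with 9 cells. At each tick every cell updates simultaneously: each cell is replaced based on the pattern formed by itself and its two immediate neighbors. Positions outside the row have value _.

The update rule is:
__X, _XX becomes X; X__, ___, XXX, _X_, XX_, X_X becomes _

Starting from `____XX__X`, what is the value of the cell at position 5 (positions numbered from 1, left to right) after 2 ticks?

___XX__X_
__XX__X__
position 5 holds _

_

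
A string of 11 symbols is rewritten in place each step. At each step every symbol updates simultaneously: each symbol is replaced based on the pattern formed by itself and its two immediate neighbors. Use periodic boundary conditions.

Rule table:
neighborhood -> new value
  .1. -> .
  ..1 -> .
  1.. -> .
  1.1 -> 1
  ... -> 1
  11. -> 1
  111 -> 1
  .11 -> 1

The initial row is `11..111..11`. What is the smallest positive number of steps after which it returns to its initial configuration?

1

11..111..11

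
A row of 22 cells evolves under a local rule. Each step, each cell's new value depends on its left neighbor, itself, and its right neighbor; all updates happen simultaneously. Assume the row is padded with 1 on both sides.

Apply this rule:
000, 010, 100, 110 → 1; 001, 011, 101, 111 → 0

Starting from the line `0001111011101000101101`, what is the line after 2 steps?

1100001000101110100100
0111101110100010110110

0111101110100010110110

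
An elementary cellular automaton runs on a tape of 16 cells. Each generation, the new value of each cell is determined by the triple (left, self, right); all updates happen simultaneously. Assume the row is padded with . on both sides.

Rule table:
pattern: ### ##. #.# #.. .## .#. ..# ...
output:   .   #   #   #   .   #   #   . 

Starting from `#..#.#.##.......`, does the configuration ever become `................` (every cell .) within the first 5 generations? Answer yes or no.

#######.##......
......##.##.....
.....#.##.##....
....###.##.##...
...#..##.##.##..
generation 5 is ...#..##.##.##.., still not uniform .

no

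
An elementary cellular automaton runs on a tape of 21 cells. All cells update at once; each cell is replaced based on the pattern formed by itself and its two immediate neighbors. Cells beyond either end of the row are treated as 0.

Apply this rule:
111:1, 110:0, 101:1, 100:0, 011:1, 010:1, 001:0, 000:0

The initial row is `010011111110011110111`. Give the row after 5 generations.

010011000000011100000

010011111100011101110
010011111000011011100
010011110000010111000
010011100000011110000
010011000000011100000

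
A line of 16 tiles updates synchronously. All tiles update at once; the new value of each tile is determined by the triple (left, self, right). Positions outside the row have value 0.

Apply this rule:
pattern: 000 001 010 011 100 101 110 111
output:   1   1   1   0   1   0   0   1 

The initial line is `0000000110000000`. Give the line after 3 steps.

1111111001111111
0111110110111110
1011100000011101

1011100000011101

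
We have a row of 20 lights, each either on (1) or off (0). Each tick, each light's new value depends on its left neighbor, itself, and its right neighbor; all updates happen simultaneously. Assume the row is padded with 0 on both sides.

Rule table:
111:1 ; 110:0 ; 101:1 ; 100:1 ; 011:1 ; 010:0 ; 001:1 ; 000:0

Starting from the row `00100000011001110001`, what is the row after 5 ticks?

01010000110111101010
10101001101111010101
01010111011110101010
10101110111101010101
01011101111010101010

01011101111010101010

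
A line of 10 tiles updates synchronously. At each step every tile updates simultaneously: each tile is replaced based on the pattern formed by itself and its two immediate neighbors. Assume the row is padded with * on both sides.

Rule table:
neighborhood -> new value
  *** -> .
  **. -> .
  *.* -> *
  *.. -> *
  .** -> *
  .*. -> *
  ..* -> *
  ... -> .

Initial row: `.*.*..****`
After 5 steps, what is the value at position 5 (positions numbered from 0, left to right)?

*

step 1: *******...
step 2: .......*.*
step 3: *.....****
step 4: .*...**...
step 5: ***.**.*.*
position 5 holds *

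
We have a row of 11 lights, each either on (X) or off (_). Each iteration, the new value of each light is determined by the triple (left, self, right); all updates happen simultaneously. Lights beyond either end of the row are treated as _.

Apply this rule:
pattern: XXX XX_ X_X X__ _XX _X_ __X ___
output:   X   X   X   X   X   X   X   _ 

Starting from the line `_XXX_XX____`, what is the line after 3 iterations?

XXXXXXXXXX_

iteration 1: XXXXXXXX___
iteration 2: XXXXXXXXX__
iteration 3: XXXXXXXXXX_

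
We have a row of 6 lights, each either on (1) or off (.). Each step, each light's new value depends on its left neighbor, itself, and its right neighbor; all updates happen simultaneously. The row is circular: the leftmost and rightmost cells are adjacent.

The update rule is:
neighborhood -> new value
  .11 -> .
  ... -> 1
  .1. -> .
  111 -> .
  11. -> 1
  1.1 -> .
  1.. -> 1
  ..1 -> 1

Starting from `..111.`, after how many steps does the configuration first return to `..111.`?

12

step 1: 11..11
step 2: .111..
step 3: 1..111
step 4: 111...
step 5: ..1111
step 6: 11...1
step 7: .1111.
step 8: 1...11
step 9: 1111..
step 10: ...111
step 11: 111..1
step 12: ..111.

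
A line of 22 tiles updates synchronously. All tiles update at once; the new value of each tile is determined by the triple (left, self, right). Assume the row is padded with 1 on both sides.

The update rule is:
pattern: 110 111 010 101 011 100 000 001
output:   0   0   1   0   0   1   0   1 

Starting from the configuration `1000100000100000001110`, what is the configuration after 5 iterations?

iteration 1: 0101110001110000010000
iteration 2: 0100001010001000111001
iteration 3: 0110011011011101000110
iteration 4: 0001100000000001101000
iteration 5: 1010010000000010001101

1010010000000010001101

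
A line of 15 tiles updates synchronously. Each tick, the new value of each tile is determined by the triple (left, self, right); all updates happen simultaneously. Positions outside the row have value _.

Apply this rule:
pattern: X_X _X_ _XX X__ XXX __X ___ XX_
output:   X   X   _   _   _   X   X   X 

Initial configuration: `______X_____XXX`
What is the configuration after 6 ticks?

____X_XXXX_X_XX

XXXXXXX_XXXX__X
______XX___X_XX
XXXXXX_X_XXXX_X
_____XXXX___XXX
XXXXX___X_XX__X
____X_XXXX_X_XX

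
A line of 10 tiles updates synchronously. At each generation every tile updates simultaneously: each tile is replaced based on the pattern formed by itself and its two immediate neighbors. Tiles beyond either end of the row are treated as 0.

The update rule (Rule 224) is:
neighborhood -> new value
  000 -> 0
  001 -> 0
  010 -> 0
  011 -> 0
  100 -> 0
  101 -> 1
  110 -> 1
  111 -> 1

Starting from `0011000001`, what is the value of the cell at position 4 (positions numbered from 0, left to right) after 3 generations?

0

generation 1: 0001000000
generation 2: 0000000000
generation 3: 0000000000
position 4 holds 0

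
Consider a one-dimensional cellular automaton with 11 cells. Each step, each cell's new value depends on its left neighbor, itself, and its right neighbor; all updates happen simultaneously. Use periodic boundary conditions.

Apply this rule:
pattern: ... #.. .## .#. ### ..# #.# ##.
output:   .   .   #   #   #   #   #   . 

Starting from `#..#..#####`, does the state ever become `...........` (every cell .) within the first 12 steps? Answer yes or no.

step 1: ..##.######
step 2: .##.######.
step 3: ##.######..
step 4: #.######..#
step 5: .######..##
step 6: ######..##.
step 7: #####..##.#
step 8: ####..##.##
step 9: ###..##.###
step 10: ##..##.####
step 11: #..##.#####
step 12: ..##.######
step 12 is ..##.######, still not uniform .

no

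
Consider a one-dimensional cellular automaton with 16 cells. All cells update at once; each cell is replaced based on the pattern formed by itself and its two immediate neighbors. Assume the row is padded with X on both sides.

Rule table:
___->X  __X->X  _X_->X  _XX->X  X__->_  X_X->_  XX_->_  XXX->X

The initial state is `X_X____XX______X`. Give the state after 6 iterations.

__X_XXXX__XXXXXX
_XX_XXX__XXXXXXX
_X__XX__XXXXXXXX
_X_XX__XXXXXXXXX
_X_X__XXXXXXXXXX
_X_X_XXXXXXXXXXX

_X_X_XXXXXXXXXXX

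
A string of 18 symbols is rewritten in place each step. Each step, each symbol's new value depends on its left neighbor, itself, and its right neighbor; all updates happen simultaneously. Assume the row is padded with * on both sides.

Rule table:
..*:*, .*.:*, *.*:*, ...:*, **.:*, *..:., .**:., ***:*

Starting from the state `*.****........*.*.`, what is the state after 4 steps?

**.***.***********
***.***.**********
****.***.*********
*****.***.********

*****.***.********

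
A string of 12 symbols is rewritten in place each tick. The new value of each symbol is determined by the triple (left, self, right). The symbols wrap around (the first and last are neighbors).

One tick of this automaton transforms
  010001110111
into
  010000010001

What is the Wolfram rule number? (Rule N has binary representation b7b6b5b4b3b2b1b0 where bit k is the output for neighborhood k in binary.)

position 6: 111 → 0  (bit 7 = 0)
position 7: 110 → 1  (bit 6 = 1)
position 0: 101 → 0  (bit 5 = 0)
position 2: 100 → 0  (bit 4 = 0)
position 5: 011 → 0  (bit 3 = 0)
position 1: 010 → 1  (bit 2 = 1)
position 4: 001 → 0  (bit 1 = 0)
position 3: 000 → 0  (bit 0 = 0)
bits b7..b0 = 01000100 = 68

68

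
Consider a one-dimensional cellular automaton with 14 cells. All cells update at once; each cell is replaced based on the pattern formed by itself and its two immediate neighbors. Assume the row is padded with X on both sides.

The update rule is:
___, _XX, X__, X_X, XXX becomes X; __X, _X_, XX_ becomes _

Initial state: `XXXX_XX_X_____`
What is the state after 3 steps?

step 1: XXX_XX_X_XXXX_
step 2: XX_XX_X_XXXX_X
step 3: X_XX_X_XXXX_XX

X_XX_X_XXXX_XX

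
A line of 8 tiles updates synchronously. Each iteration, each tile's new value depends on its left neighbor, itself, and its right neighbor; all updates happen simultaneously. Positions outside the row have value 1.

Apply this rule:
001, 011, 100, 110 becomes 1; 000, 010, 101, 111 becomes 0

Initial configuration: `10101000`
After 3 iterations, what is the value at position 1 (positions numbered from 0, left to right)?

1

10000101
11001001
01110111
position 1 holds 1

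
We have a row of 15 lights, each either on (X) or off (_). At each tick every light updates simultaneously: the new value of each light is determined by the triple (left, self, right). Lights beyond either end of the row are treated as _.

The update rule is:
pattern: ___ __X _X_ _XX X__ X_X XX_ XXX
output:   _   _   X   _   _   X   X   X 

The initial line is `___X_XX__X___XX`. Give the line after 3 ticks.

___XX_X__X____X
____XXX__X____X
_____XX__X____X

_____XX__X____X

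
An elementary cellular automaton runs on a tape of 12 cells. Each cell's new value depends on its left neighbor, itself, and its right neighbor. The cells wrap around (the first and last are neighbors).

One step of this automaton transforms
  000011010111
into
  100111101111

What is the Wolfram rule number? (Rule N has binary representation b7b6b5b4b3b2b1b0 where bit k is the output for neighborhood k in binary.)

position 10: 111 → 1  (bit 7 = 1)
position 5: 110 → 1  (bit 6 = 1)
position 6: 101 → 1  (bit 5 = 1)
position 0: 100 → 1  (bit 4 = 1)
position 4: 011 → 1  (bit 3 = 1)
position 7: 010 → 0  (bit 2 = 0)
position 3: 001 → 1  (bit 1 = 1)
position 1: 000 → 0  (bit 0 = 0)
bits b7..b0 = 11111010 = 250

250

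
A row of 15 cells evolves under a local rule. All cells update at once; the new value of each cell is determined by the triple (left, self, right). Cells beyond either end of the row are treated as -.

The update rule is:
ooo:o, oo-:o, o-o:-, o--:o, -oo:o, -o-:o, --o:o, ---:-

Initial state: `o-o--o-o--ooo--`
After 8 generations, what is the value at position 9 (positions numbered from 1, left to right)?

o-oooo-ooooooo-
o-oooo-oooooooo
o-oooo-oooooooo  (fixed point — unchanged through generation 8)
position 9 holds o

o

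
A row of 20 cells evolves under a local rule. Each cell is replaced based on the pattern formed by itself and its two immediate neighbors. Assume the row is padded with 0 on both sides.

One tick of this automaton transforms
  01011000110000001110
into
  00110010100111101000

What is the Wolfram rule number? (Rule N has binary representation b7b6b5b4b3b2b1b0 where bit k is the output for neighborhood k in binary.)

position 17: 111 → 0  (bit 7 = 0)
position 4: 110 → 0  (bit 6 = 0)
position 2: 101 → 1  (bit 5 = 1)
position 5: 100 → 0  (bit 4 = 0)
position 3: 011 → 1  (bit 3 = 1)
position 1: 010 → 0  (bit 2 = 0)
position 0: 001 → 0  (bit 1 = 0)
position 6: 000 → 1  (bit 0 = 1)
bits b7..b0 = 00101001 = 41

41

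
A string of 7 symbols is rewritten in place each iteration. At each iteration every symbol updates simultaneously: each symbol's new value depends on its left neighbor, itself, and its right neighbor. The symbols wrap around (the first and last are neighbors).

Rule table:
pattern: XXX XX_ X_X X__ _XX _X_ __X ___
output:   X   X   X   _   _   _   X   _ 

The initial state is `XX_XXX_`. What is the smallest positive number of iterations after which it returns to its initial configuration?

_XX_XXX
X_XX_XX
XX_XX_X
XXX_XX_
_XXX_XX
X_XXX_X
XX_XXX_

7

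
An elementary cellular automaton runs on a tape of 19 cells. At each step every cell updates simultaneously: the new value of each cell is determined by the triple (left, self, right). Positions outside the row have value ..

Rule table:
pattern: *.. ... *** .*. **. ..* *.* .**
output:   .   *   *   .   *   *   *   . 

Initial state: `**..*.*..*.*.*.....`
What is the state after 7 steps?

..*.*.*..*.*.*.*..*

step 1: .*.*.*..*.*.*..****
step 2: *.*.*..*.*.*..*.***
step 3: .*.*..*.*.*..*.*.**
step 4: *.*..*.*.*..*.*.*.*
step 5: .*..*.*.*..*.*.*.*.
step 6: *..*.*.*..*.*.*.*..
step 7: ..*.*.*..*.*.*.*..*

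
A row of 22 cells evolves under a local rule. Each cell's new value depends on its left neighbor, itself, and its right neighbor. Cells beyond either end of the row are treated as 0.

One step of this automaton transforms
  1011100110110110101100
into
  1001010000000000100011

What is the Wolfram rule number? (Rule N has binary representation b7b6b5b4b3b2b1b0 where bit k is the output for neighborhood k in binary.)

149

position 3: 111 → 1  (bit 7 = 1)
position 4: 110 → 0  (bit 6 = 0)
position 1: 101 → 0  (bit 5 = 0)
position 5: 100 → 1  (bit 4 = 1)
position 2: 011 → 0  (bit 3 = 0)
position 0: 010 → 1  (bit 2 = 1)
position 6: 001 → 0  (bit 1 = 0)
position 21: 000 → 1  (bit 0 = 1)
bits b7..b0 = 10010101 = 149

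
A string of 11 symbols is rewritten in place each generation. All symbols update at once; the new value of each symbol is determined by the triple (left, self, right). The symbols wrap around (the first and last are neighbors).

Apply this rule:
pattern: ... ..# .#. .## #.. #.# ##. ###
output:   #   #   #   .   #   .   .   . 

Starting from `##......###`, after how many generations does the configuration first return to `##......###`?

2

..######...
##......###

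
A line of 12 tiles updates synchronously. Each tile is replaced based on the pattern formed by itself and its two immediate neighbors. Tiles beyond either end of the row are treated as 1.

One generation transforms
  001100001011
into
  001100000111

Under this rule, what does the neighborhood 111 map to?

1

At position 11 the neighborhood is 111; the next row has 1 there.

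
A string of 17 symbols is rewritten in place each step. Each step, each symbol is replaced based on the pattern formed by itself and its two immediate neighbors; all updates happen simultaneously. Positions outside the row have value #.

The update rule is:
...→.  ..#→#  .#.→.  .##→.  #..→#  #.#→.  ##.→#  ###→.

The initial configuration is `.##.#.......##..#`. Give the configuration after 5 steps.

..#..#.....#.###.
##.##.#...#....#.
.#..#..#.#.#..#..
..##.##.....##.##
##.#..##...#.#...

##.#..##...#.#...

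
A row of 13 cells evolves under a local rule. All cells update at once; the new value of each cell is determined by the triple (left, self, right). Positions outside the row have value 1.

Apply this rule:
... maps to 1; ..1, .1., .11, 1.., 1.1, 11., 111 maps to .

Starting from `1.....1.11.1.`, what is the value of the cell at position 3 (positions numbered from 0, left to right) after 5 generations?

generation 1: ..111........
generation 2: ......111111.
generation 3: .1111........
generation 4: ......111111.  (repeats generation 2; period 2)
generation 5: .1111........
position 3 holds 1

1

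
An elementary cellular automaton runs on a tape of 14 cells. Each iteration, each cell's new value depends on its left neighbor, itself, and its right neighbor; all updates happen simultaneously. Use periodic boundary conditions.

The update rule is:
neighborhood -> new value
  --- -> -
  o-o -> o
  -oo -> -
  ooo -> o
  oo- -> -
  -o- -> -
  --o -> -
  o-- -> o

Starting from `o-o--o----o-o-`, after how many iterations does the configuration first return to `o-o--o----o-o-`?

14

-o-o--o----o-o
o-o-o--o----o-
-o-o-o--o----o
o-o-o-o--o----
-o-o-o-o--o---
--o-o-o-o--o--
---o-o-o-o--o-
----o-o-o-o--o
o----o-o-o-o--
-o----o-o-o-o-
--o----o-o-o-o
o--o----o-o-o-
-o--o----o-o-o
o-o--o----o-o-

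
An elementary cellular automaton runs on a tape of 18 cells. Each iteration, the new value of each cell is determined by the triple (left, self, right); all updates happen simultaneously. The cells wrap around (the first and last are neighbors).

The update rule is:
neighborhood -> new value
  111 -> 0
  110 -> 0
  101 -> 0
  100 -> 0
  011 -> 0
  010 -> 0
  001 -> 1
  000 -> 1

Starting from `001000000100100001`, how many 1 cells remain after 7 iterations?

010011111001001110
100100000010010000
001001111100100111
010010000001001000
100100111110010011
001001000000100100
110010011111001001
count of 1: 10

10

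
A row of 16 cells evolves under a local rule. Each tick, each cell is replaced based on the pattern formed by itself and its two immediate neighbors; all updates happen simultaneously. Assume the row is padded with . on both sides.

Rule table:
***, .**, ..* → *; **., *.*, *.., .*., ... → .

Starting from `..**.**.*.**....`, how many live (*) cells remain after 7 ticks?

1

tick 1: .**..*....*.....
tick 2: **..*....*......
tick 3: *..*....*.......
tick 4: ..*....*........
tick 5: .*....*.........
tick 6: *....*..........
tick 7: ....*...........
count of *: 1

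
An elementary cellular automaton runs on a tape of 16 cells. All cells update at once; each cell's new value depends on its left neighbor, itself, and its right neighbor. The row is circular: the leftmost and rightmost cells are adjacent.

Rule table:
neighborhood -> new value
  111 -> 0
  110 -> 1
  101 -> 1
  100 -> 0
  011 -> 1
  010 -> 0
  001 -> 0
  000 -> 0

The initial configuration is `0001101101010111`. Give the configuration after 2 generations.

0001000011011110

generation 1: 0001111110101101
generation 2: 0001000011011110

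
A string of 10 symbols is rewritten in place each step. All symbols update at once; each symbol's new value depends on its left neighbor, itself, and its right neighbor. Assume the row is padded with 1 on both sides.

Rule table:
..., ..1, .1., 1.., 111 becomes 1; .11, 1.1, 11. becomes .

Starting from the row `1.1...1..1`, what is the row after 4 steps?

step 1: ..1111111.
step 2: 11.11111..
step 3: 1...111.11
step 4: .111.1...1

.111.1...1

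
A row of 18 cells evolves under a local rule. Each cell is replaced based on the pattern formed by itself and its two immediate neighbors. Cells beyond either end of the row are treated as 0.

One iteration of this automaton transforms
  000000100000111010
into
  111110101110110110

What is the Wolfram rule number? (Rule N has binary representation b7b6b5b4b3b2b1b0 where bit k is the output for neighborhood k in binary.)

173

position 13: 111 → 1  (bit 7 = 1)
position 14: 110 → 0  (bit 6 = 0)
position 15: 101 → 1  (bit 5 = 1)
position 7: 100 → 0  (bit 4 = 0)
position 12: 011 → 1  (bit 3 = 1)
position 6: 010 → 1  (bit 2 = 1)
position 5: 001 → 0  (bit 1 = 0)
position 0: 000 → 1  (bit 0 = 1)
bits b7..b0 = 10101101 = 173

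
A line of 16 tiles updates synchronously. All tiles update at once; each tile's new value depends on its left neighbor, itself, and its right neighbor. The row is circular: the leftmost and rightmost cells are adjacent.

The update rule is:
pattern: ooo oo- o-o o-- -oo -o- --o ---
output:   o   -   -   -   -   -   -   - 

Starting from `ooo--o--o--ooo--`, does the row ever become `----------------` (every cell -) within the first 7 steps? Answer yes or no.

-o----------o---
----------------
all cells are - at step 2

yes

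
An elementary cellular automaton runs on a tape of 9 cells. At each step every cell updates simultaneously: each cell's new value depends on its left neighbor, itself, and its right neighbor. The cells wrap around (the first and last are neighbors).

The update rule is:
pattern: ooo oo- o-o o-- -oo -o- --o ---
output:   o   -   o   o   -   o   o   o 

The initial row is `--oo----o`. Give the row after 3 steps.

-o--o-ooo

step 1: oo--ooooo
step 2: o-oo-oooo
step 3: -o--o-ooo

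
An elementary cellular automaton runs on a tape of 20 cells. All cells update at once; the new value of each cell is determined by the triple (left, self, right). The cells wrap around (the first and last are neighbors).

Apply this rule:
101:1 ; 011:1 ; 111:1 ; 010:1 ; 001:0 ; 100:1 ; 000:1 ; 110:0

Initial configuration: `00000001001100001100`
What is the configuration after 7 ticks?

11111101101011101011
11111011011111011111
11110110111110111111
11101101111101111111
11011011111011111111
10110111110111111111
01101111101111111111

01101111101111111111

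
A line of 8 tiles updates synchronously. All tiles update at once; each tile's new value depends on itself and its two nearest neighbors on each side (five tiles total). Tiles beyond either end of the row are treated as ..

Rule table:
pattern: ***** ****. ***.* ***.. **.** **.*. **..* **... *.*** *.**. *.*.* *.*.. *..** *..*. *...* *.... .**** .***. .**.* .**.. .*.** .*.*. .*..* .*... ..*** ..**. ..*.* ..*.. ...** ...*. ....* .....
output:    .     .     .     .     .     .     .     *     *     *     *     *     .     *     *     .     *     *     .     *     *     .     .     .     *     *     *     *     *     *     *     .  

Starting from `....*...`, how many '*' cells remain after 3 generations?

3

..***...
****.*..
**...*..
count of *: 3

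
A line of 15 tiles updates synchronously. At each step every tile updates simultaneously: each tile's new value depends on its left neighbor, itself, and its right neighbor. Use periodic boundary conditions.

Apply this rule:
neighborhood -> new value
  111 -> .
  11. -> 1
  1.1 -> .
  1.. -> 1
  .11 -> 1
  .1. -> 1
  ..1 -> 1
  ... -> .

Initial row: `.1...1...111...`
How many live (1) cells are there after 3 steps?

111.111.11.11..
1.1.1.1.11.1111
1.1.1.1.11.1...
count of 1: 7

7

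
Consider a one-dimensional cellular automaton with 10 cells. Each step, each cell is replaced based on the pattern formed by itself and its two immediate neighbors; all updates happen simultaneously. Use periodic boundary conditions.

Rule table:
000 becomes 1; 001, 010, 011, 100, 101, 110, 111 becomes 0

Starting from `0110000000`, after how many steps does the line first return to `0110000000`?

2

step 1: 0000111111
step 2: 0110000000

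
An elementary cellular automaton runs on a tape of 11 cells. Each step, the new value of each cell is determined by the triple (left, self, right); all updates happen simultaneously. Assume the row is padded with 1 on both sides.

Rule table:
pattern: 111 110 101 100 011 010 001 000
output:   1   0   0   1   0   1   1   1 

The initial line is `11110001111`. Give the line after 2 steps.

11101110111
11000100011

11000100011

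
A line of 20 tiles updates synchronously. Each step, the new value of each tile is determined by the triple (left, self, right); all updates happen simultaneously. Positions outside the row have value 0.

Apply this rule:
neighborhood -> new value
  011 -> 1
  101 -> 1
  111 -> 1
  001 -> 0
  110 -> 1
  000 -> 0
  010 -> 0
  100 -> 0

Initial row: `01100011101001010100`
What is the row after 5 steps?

01100011110000101000
01100011110000010000
01100011110000000000
01100011110000000000  (fixed point — unchanged through step 5)

01100011110000000000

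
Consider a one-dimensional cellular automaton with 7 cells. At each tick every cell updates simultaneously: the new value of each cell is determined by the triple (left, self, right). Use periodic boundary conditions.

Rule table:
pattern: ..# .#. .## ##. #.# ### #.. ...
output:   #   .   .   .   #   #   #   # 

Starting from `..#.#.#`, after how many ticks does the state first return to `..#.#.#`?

##.#.#.
..#.#.#

2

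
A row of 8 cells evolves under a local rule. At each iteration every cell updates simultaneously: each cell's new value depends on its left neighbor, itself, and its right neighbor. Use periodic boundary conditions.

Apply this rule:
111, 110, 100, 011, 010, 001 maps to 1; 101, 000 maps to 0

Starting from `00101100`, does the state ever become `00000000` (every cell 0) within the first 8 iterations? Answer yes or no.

01101110
11101111
11101111  (fixed point — unchanged through iteration 8)
iteration 8 is 11101111, still not uniform 0

no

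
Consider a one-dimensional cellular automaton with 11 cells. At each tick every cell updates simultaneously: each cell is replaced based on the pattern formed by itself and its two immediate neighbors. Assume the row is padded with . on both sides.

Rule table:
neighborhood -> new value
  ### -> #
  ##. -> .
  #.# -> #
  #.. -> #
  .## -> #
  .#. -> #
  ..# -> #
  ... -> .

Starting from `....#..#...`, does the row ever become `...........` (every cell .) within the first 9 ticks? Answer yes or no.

...######..
..######.#.
.######.###
######.###.
#####.###.#
####.###.##
###.###.##.
##.###.##.#
#.###.##.##
tick 9 is #.###.##.##, still not uniform .

no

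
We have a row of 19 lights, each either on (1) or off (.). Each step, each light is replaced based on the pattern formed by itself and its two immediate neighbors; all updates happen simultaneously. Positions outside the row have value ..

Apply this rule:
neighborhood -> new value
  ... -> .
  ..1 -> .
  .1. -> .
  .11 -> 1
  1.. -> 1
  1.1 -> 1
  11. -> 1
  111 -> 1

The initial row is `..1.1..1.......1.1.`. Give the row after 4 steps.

...1.1..1.......1.1
....1.1..1.......1.
.....1.1..1.......1
......1.1..1.......

......1.1..1.......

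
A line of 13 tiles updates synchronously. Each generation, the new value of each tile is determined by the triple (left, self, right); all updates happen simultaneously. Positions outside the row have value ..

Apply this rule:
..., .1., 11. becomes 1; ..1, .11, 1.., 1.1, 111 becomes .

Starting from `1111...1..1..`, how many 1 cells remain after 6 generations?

generation 1: ...1.1.1..1.1
generation 2: 11.1.1.1..1.1
generation 3: .1.1.1.1..1.1
generation 4: .1.1.1.1..1.1  (fixed point — unchanged through generation 6)
count of 1: 6

6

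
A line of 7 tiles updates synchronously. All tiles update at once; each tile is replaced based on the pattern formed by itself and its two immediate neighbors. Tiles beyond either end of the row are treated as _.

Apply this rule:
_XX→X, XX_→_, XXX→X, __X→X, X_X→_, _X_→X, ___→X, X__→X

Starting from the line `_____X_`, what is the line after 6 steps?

XX__XX_

XXXXXXX
XXXXXX_
XXXXX_X
XXXX__X
XXX_XXX
XX__XX_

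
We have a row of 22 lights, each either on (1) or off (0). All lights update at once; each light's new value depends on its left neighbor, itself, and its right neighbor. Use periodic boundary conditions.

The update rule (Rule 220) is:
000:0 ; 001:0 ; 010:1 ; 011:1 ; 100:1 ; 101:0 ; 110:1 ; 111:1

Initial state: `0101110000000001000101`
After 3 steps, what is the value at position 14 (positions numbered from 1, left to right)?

0101111000000001100101
0101111100000001110101
0101111110000001110101
position 14 holds 0

0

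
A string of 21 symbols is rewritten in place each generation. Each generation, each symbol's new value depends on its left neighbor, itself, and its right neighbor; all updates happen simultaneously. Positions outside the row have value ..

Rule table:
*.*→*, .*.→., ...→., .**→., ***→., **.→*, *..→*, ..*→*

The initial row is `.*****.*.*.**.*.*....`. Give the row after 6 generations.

*....**.*.*.**.*.*...
.*..*.**.*.*.**.*.*..
*.**.*.**.*.*.**.*.*.
.*.**.*.**.*.*.**.*.*
*.*.**.*.**.*.*.**.*.
.*.*.**.*.**.*.*.**.*

.*.*.**.*.**.*.*.**.*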